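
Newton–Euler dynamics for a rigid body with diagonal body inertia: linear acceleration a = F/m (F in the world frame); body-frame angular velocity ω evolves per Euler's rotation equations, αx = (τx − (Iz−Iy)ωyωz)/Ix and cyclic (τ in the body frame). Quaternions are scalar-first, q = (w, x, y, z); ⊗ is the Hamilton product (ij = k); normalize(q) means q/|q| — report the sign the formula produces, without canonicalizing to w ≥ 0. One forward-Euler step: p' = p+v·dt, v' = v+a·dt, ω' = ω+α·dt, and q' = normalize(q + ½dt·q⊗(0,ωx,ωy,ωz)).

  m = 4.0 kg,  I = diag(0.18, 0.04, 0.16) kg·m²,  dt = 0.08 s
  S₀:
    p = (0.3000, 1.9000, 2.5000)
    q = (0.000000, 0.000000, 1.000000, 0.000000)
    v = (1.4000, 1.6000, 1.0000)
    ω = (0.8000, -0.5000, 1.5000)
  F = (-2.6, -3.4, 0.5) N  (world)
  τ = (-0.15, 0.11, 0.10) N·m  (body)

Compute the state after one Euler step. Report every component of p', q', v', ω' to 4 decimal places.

p + v·dt = (0.4120, 2.0280, 2.5800)
new velocity v' = (1.3480, 1.5320, 1.0100)
precession coupling ω×(Iω) = (-0.0900, 0.0240, 0.0560)
(τ − ω×Iω)/I = (-0.3333, 2.1500, 0.2750)
ω' = ω + α·dt = (0.7733, -0.3280, 1.5220)
2q̇ = q⊗(0,ω) = (0.5000000, 1.5000000, 0.0000000, -0.8000000)
q' = normalize(q + ½dt·q⊗(0,ω)) = (0.0199, 0.0598, 0.9975, -0.0319)

p' = (0.4120, 2.0280, 2.5800)
q' = (0.0199, 0.0598, 0.9975, -0.0319)
v' = (1.3480, 1.5320, 1.0100)
ω' = (0.7733, -0.3280, 1.5220)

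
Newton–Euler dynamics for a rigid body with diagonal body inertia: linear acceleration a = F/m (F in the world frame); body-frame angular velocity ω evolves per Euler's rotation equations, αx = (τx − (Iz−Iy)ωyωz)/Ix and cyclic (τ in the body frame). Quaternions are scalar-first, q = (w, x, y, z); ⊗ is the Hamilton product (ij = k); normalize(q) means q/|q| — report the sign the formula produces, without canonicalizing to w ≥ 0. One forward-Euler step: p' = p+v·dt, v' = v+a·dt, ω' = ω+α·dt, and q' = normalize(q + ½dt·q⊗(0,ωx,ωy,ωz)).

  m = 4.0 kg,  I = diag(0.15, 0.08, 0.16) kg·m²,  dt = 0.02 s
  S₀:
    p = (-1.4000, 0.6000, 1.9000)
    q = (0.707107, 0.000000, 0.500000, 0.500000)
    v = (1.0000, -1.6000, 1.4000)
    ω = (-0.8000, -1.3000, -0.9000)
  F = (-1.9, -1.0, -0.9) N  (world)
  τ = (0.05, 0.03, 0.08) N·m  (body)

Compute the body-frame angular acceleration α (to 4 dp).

α = (-0.2907, 0.4650, 0.9550)

precession coupling ω×(Iω) = (0.0936, -0.0072, -0.0728)
(τ − ω×Iω)/I = (-0.2907, 0.4650, 0.9550)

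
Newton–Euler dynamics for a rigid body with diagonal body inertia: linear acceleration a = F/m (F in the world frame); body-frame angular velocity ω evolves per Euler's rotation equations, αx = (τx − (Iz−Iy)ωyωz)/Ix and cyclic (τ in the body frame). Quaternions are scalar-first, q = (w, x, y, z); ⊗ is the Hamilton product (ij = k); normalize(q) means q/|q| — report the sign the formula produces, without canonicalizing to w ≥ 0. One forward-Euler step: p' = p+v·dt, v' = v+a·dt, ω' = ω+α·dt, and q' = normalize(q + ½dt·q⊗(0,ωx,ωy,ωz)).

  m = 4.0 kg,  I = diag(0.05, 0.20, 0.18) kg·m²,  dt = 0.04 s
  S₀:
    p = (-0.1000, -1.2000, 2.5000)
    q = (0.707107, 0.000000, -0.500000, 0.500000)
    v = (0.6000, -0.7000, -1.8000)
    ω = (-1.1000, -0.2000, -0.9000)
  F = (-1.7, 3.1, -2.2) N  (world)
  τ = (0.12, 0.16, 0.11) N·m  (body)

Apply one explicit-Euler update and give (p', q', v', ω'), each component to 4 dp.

precession coupling ω×(Iω) = (-0.0036, -0.1287, 0.0330)
(τ − ω×Iω)/I = (2.4720, 1.4435, 0.4278)
ω + α·dt = (-1.0011, -0.1423, -0.8829)
2q̇ = q⊗(0,ω) = (0.3500000, -0.2278177, -0.6914214, -1.1863963)
q' = normalize(q + ½dt·q⊗(0,ω)) = (0.7138, -0.0046, -0.5136, 0.4761)
a = (-0.4250, 0.7750, -0.5500)
p' = p + v·dt = (-0.0760, -1.2280, 2.4280)
new velocity v' = (0.5830, -0.6690, -1.8220)

p' = (-0.0760, -1.2280, 2.4280)
q' = (0.7138, -0.0046, -0.5136, 0.4761)
v' = (0.5830, -0.6690, -1.8220)
ω' = (-1.0011, -0.1423, -0.8829)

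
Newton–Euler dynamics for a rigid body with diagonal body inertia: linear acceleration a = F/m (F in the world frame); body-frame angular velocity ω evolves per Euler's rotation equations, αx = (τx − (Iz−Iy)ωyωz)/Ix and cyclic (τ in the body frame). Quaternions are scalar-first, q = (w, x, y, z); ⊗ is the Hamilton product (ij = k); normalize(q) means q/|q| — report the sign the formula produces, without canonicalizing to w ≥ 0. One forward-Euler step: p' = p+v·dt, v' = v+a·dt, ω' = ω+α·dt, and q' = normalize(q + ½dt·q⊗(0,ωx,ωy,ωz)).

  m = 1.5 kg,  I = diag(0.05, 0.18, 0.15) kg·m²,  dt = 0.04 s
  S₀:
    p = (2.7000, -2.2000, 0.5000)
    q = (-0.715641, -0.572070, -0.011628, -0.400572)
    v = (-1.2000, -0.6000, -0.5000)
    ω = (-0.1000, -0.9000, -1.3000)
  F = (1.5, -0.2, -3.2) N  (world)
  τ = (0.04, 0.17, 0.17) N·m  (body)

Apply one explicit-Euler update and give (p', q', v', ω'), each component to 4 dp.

p' = (2.6520, -2.2240, 0.4800)
q' = (-0.7270, -0.5773, -0.0128, -0.3715)
v' = (-1.1600, -0.6053, -0.5853)
ω' = (-0.0399, -0.8593, -1.2578)

p' = p + v·dt = (2.6520, -2.2240, 0.4800)
new velocity v' = (-1.1600, -0.6053, -0.5853)
gyro term ω×Iω = (-0.0351, -0.0130, 0.0117)
angular accel α = (1.5020, 1.0167, 1.0553)
new body rate ω' = (-0.0399, -0.8593, -1.2578)
2q̇ = q⊗(0,ω) = (-0.5884158, -0.2738343, -0.0595569, 1.4440335)
q + ½dt·q⊗(0,ω), renormalized = (-0.7270, -0.5773, -0.0128, -0.3715)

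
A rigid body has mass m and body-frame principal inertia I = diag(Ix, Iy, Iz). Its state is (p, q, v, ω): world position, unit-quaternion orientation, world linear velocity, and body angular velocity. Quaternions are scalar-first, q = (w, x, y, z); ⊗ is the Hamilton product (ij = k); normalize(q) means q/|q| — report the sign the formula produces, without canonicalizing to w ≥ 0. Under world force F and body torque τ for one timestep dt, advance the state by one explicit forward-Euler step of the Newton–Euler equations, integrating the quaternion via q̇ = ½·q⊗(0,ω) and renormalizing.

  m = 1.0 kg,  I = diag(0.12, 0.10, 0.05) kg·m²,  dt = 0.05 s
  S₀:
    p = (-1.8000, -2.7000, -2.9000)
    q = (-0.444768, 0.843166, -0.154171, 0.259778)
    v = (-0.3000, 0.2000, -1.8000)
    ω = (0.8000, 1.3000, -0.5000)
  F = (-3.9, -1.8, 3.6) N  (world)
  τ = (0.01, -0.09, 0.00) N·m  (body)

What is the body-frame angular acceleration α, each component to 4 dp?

α = (-0.1875, -0.6200, 0.4160)

precession coupling ω×(Iω) = (0.0325, -0.0280, -0.0208)
α = I⁻¹(τ − ω×Iω) = (-0.1875, -0.6200, 0.4160)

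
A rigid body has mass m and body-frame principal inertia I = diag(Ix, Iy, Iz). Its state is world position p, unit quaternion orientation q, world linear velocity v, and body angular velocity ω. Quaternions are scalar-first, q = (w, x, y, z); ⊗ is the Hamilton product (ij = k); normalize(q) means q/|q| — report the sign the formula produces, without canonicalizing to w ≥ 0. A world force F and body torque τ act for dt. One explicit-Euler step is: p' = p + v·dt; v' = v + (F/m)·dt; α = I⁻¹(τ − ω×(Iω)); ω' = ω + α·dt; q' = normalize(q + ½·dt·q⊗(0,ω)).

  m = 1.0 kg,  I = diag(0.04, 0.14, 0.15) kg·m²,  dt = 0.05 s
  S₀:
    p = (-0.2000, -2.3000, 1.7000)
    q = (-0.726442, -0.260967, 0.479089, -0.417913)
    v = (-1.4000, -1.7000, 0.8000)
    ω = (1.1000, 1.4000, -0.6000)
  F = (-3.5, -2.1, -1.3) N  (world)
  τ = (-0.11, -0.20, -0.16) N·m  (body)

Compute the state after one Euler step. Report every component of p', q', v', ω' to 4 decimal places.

p' = (-0.2700, -2.3850, 1.7400)
q' = (-0.7415, -0.2732, 0.4378, -0.4289)
v' = (-1.5750, -1.8050, 0.7350)
ω' = (0.9730, 1.3026, -0.7047)

a = F/m = (-3.5000, -2.1000, -1.3000)
p' = p + v·dt = (-0.2700, -2.3850, 1.7400)
new velocity v' = (-1.5750, -1.8050, 0.7350)
angular accel α = (-2.5400, -1.9471, -2.0933)
new body rate ω' = (0.9730, 1.3026, -0.7047)
Hamilton product q⊗(0,ω) = (-0.6344087, -0.5014614, -1.6333033, -0.4564865)
updated quaternion q' = (-0.7415, -0.2732, 0.4378, -0.4289)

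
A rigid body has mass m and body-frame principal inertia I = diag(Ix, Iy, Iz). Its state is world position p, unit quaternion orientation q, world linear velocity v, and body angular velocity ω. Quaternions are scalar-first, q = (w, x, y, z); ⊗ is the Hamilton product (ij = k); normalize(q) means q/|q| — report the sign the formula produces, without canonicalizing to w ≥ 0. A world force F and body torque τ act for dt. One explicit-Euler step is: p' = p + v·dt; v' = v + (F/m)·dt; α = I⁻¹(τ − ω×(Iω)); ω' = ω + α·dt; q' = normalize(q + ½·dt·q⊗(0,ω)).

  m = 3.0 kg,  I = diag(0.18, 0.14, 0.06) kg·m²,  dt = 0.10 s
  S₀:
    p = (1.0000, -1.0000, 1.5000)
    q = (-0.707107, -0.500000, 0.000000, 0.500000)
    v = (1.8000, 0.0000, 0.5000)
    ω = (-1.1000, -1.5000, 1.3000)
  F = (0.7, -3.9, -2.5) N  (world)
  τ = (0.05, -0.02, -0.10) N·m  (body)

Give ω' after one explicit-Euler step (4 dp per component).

ω' = (-1.1589, -1.3917, 1.2433)

ω×(Iω) gyroscopic = (0.1560, -0.1716, -0.0660)
angular accel α = (-0.5889, 1.0829, -0.5667)
ω + α·dt = (-1.1589, -1.3917, 1.2433)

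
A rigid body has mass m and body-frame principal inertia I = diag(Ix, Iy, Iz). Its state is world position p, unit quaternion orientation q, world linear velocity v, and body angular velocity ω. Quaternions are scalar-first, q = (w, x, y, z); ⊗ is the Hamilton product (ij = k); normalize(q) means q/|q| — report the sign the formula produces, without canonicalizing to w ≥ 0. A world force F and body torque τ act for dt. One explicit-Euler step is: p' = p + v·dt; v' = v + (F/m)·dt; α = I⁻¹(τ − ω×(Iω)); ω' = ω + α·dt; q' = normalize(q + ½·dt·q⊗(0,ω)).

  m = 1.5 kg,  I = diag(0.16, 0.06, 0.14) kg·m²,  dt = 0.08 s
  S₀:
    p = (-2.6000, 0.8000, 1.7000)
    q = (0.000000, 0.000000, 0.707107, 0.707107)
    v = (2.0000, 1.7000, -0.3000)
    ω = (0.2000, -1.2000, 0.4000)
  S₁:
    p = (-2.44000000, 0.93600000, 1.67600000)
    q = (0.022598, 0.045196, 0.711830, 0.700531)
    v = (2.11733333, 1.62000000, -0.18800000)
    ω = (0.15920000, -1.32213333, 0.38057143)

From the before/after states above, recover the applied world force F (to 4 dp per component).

Δv = v₁−v₀ = (0.11733333, -0.08000000, 0.11200000)
m·(v₁−v₀)/dt = (2.2000, -1.5000, 2.1000)

F = (2.2000, -1.5000, 2.1000)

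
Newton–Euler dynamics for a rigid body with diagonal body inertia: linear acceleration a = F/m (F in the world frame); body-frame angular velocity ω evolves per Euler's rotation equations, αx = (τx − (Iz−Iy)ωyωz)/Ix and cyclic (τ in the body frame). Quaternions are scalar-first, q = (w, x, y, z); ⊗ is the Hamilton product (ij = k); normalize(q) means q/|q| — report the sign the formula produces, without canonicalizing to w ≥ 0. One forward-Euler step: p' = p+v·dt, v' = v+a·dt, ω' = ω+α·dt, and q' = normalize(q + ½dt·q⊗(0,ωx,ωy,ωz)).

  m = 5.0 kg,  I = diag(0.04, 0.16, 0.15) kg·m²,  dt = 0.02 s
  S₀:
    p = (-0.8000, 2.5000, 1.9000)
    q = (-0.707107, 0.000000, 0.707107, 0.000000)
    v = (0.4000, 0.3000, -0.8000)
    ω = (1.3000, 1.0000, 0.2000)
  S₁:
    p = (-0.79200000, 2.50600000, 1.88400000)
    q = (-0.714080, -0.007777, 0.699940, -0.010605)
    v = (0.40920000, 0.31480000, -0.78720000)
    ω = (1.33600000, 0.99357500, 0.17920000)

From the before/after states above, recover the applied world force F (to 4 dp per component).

F = (2.3000, 3.7000, 3.2000)

Δv = v₁−v₀ = (0.00920000, 0.01480000, 0.01280000)
m·(v₁−v₀)/dt = (2.3000, 3.7000, 3.2000)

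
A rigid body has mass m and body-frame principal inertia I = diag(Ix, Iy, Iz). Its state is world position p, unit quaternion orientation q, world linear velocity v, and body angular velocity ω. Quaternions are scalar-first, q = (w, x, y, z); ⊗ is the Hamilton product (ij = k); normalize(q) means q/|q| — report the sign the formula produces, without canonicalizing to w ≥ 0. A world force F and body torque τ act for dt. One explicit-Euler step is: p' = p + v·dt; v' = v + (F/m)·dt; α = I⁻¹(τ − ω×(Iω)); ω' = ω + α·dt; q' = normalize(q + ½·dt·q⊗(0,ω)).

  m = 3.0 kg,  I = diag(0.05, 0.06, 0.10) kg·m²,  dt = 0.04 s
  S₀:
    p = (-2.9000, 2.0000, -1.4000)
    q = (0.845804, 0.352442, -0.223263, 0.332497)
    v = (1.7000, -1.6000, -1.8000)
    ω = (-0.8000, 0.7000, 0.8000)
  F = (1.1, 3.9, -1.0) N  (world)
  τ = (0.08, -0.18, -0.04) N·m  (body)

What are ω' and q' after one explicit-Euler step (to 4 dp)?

ω×(Iω) gyroscopic = (0.0224, 0.0320, -0.0056)
(τ − ω×Iω)/I = (1.1520, -3.5333, -0.3440)
ω' = ω + α·dt = (-0.7539, 0.5587, 0.7862)
q⊗(0,ω) = (0.1722401, -1.0880015, 0.0441116, 0.7447422)
q + ½dt·q⊗(0,ω), renormalized = (0.8489, 0.3306, -0.2223, 0.3473)

ω' = (-0.7539, 0.5587, 0.7862)
q' = (0.8489, 0.3306, -0.2223, 0.3473)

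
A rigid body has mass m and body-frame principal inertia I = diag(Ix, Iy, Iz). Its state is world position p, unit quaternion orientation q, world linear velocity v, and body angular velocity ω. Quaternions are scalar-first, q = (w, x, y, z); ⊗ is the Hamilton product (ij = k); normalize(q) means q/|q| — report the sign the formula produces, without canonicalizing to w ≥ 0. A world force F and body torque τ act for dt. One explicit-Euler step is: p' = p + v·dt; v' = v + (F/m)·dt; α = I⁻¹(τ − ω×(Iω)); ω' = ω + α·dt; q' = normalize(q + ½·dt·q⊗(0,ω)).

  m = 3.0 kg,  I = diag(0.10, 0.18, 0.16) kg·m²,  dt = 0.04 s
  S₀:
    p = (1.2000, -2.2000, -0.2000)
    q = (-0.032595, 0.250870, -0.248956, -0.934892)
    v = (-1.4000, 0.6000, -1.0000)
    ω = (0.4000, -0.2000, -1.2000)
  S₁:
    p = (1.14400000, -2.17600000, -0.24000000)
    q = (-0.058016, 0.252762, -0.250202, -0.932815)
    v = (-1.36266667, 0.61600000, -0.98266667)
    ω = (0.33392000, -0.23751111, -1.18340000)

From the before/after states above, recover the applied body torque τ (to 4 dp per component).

τ = (-0.1700, -0.1400, 0.0600)

rate change Δω = (-0.06608000, -0.03751111, 0.01660000)
τ = I·(Δω/dt) + ω₀×(Iω₀) = (-0.1700, -0.1400, 0.0600)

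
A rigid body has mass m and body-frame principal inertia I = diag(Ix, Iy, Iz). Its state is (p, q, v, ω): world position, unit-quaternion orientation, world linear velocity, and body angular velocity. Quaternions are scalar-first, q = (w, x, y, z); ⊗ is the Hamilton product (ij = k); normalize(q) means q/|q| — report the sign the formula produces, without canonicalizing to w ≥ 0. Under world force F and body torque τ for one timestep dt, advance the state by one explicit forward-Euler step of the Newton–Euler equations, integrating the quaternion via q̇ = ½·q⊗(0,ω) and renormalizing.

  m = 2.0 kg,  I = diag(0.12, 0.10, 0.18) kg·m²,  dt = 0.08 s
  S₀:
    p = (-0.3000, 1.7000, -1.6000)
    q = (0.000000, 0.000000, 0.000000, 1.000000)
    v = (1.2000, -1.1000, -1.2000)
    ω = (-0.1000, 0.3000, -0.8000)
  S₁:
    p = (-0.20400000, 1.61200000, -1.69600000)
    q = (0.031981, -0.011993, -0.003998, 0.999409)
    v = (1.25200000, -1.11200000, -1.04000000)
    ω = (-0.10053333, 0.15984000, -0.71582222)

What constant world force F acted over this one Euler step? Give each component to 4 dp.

v₁ − v₀ = (0.05200000, -0.01200000, 0.16000000)
applied force F = (1.3000, -0.3000, 4.0000)

F = (1.3000, -0.3000, 4.0000)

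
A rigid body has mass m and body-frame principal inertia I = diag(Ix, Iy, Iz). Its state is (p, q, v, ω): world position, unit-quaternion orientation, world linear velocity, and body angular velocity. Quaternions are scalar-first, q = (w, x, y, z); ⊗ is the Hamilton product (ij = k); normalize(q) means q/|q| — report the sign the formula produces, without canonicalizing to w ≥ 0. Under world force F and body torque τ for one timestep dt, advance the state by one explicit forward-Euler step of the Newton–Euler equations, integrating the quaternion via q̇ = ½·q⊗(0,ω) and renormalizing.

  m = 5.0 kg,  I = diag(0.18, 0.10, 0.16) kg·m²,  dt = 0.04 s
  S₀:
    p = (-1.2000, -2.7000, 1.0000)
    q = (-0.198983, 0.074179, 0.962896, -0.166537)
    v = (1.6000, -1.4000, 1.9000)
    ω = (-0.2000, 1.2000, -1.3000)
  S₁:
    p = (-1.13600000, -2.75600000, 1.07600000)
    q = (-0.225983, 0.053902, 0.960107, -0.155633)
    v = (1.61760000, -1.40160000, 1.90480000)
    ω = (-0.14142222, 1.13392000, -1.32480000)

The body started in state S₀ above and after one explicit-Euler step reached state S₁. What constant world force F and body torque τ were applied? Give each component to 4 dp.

v₁ − v₀ = (0.01760000, -0.00160000, 0.00480000)
m·(v₁−v₀)/dt = (2.2000, -0.2000, 0.6000)
Δω = ω₁−ω₀ = (0.05857778, -0.06608000, -0.02480000)
precession coupling = (-0.0936, 0.0052, 0.0192)
τ = I·(Δω/dt) + ω₀×(Iω₀) = (0.1700, -0.1600, -0.0800)

F = (2.2000, -0.2000, 0.6000)
τ = (0.1700, -0.1600, -0.0800)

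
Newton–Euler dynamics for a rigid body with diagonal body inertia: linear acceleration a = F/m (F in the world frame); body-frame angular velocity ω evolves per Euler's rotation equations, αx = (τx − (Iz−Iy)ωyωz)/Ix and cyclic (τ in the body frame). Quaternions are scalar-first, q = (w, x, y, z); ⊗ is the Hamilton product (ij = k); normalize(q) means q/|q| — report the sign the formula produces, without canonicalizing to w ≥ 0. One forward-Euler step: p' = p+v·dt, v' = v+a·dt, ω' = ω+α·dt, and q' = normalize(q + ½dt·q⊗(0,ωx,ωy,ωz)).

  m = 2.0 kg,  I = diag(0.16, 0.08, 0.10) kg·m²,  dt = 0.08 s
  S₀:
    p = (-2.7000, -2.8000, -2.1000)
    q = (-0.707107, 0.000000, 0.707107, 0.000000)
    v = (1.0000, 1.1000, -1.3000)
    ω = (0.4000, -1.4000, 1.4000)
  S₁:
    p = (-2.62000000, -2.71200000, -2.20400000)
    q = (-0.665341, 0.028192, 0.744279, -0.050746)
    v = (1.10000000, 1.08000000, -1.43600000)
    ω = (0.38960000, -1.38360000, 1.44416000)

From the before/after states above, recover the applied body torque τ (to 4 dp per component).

τ = (-0.0600, 0.0500, 0.1000)

Δω = ω₁−ω₀ = (-0.01040000, 0.01640000, 0.04416000)
precession coupling = (-0.0392, 0.0336, 0.0448)
I·α + gyro = (-0.0600, 0.0500, 0.1000)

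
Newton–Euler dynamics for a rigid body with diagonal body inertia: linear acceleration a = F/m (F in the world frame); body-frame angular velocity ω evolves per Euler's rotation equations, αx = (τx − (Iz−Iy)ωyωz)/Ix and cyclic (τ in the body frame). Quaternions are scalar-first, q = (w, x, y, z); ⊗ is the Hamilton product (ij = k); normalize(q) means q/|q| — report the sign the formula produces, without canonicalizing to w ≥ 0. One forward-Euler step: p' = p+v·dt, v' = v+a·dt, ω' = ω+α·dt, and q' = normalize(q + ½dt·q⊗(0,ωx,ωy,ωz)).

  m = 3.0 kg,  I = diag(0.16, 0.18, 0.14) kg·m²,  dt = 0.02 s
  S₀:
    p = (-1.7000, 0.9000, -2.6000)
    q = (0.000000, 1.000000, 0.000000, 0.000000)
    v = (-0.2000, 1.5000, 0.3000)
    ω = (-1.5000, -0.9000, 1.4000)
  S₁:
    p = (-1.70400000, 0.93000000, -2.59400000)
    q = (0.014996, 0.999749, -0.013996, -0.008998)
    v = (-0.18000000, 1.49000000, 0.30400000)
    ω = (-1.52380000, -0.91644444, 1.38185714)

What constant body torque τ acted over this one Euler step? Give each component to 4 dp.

τ = (-0.1400, -0.1900, -0.1000)

ω₁ − ω₀ = (-0.02380000, -0.01644444, -0.01814286)
gyro term ω₀×Iω₀ = (0.0504, -0.0420, 0.0270)
applied torque τ = (-0.1400, -0.1900, -0.1000)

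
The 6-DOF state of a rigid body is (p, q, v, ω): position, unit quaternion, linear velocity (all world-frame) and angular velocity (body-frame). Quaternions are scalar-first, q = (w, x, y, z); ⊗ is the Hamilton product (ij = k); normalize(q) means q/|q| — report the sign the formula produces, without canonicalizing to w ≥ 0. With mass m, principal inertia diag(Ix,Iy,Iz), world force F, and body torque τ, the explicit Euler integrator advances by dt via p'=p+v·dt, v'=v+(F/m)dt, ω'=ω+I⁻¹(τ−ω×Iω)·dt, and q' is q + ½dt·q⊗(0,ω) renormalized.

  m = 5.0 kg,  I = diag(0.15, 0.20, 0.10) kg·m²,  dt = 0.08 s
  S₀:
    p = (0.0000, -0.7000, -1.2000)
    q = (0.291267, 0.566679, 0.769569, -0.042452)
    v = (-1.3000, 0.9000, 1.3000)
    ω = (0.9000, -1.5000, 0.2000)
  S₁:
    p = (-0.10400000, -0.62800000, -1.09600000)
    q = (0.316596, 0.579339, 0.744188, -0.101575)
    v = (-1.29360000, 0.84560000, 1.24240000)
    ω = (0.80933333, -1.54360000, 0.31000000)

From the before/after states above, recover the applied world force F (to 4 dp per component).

velocity change Δv = (0.00640000, -0.05440000, -0.05760000)
m·(v₁−v₀)/dt = (0.4000, -3.4000, -3.6000)

F = (0.4000, -3.4000, -3.6000)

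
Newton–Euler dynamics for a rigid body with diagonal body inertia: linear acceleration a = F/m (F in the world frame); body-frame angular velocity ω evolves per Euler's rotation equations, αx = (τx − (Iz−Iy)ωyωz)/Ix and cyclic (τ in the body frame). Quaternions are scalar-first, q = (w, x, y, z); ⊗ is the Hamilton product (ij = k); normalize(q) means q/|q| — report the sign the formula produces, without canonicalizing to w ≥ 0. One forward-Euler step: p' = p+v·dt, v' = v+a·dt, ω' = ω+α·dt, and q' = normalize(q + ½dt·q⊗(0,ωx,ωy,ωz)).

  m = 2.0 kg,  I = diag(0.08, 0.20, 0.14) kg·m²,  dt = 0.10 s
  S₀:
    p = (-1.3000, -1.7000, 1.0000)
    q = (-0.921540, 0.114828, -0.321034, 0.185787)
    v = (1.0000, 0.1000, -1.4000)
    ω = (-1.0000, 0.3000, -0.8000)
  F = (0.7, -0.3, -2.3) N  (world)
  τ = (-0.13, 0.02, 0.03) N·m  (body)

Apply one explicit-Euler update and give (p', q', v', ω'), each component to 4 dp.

p' = p + v·dt = (-1.2000, -1.6900, 0.8600)
new velocity v' = (1.0350, 0.0850, -1.5150)
gyro term ω×Iω = (0.0144, -0.0480, -0.0360)
α = I⁻¹(τ − ω×Iω) = (-1.8050, 0.3400, 0.4714)
ω + α·dt = (-1.1805, 0.3340, -0.7529)
q⊗(0,ω) = (0.3597678, 1.1226311, -0.3703866, 0.4506464)
q + ½dt·q⊗(0,ω), renormalized = (-0.9016, 0.1706, -0.3388, 0.2079)

p' = (-1.2000, -1.6900, 0.8600)
q' = (-0.9016, 0.1706, -0.3388, 0.2079)
v' = (1.0350, 0.0850, -1.5150)
ω' = (-1.1805, 0.3340, -0.7529)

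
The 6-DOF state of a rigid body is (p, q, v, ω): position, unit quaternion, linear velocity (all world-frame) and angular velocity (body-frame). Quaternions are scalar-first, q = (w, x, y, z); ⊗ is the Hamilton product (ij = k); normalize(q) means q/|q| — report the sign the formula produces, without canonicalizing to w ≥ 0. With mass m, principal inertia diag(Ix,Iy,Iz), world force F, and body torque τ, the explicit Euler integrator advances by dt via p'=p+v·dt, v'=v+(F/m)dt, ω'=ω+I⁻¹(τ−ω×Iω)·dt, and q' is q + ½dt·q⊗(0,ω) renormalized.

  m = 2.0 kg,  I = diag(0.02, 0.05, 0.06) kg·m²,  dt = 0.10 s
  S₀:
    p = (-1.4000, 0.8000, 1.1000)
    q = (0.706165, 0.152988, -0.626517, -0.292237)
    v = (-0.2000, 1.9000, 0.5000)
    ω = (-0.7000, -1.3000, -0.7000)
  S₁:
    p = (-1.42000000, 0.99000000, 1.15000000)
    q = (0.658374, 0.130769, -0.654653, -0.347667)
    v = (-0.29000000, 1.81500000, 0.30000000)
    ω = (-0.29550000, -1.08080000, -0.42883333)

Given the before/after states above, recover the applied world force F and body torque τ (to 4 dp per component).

ω₁ − ω₀ = (0.40450000, 0.21920000, 0.27116667)
gyro term ω₀×Iω₀ = (0.0091, -0.0196, 0.0273)
τ = I·(Δω/dt) + ω₀×(Iω₀) = (0.0900, 0.0900, 0.1900)
velocity change Δv = (-0.09000000, -0.08500000, -0.20000000)
applied force F = (-1.8000, -1.7000, -4.0000)

F = (-1.8000, -1.7000, -4.0000)
τ = (0.0900, 0.0900, 0.1900)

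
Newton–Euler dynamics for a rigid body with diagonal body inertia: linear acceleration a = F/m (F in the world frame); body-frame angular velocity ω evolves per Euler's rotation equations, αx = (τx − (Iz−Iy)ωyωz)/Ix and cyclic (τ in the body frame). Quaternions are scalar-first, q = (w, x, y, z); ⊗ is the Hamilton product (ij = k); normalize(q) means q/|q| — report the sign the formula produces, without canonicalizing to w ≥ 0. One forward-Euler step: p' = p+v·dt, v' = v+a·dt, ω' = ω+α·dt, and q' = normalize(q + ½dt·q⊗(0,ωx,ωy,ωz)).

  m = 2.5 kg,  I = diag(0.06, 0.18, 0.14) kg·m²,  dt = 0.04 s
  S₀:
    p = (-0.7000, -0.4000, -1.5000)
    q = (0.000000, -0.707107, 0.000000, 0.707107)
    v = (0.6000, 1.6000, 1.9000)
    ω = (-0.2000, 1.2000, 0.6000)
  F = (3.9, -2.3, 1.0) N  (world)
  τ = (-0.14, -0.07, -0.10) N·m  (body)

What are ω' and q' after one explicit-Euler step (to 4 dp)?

ω' = (-0.2741, 1.1823, 0.5797)
q' = (-0.0113, -0.7238, 0.0057, 0.6899)

α = I⁻¹(τ − ω×Iω) = (-1.8533, -0.4422, -0.5086)
ω + α·dt = (-0.2741, 1.1823, 0.5797)
q⊗(0,ω) = (-0.5656856, -0.8485284, 0.2828428, -0.8485284)
updated quaternion q' = (-0.0113, -0.7238, 0.0057, 0.6899)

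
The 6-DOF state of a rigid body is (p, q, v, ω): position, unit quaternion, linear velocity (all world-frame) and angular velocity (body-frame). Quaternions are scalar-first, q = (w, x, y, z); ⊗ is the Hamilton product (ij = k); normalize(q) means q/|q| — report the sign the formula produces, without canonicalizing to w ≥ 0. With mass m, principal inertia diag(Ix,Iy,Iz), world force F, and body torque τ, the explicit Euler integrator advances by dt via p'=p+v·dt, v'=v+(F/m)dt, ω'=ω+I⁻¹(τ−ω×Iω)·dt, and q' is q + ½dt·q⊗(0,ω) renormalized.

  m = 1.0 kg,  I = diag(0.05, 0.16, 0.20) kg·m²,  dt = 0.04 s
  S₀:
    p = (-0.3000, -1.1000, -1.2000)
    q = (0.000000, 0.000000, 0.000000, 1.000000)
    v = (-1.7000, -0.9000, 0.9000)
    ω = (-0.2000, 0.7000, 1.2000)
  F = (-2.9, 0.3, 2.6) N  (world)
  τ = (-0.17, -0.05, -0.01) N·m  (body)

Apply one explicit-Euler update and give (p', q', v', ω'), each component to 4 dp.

p + v·dt = (-0.3680, -1.1360, -1.1640)
new velocity v' = (-1.8160, -0.8880, 1.0040)
precession coupling ω×(Iω) = (0.0336, 0.0360, -0.0154)
angular accel α = (-4.0720, -0.5375, 0.0270)
ω + α·dt = (-0.3629, 0.6785, 1.2011)
2q̇ = q⊗(0,ω) = (-1.2000000, -0.7000000, -0.2000000, 0.0000000)
q' = normalize(q + ½dt·q⊗(0,ω)) = (-0.0240, -0.0140, -0.0040, 0.9996)

p' = (-0.3680, -1.1360, -1.1640)
q' = (-0.0240, -0.0140, -0.0040, 0.9996)
v' = (-1.8160, -0.8880, 1.0040)
ω' = (-0.3629, 0.6785, 1.2011)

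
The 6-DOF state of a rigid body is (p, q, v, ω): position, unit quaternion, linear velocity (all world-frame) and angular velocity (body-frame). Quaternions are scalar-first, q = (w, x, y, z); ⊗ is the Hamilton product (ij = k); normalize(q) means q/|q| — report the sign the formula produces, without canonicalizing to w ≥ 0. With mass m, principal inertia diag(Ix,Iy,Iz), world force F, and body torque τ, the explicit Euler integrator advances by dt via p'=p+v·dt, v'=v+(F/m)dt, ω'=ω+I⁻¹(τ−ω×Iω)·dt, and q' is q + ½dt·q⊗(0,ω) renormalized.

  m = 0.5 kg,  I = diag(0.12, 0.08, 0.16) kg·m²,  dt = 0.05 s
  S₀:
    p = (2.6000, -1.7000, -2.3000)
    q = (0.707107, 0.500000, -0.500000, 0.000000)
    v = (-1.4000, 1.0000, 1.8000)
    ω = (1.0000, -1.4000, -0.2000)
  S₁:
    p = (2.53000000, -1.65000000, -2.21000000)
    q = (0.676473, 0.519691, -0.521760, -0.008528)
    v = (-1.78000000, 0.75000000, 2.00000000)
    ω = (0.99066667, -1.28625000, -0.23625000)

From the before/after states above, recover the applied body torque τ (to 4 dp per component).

Δω = ω₁−ω₀ = (-0.00933333, 0.11375000, -0.03625000)
gyro term ω₀×Iω₀ = (0.0224, 0.0080, 0.0560)
τ = I·(Δω/dt) + ω₀×(Iω₀) = (0.0000, 0.1900, -0.0600)

τ = (0.0000, 0.1900, -0.0600)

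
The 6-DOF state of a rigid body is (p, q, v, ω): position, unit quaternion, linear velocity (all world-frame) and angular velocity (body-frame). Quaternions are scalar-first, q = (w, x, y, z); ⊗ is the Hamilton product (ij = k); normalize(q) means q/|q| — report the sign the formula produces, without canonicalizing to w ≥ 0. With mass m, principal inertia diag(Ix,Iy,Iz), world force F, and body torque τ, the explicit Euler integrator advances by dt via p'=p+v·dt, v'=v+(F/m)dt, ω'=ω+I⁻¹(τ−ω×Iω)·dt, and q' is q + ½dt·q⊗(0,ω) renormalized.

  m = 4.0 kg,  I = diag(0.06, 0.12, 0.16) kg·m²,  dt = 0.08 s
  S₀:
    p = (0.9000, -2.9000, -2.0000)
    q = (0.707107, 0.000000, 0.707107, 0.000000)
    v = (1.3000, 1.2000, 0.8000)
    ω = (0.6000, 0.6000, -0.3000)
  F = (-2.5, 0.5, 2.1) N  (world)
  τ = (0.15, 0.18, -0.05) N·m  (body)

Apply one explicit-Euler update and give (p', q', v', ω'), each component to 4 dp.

p' = (1.0040, -2.8040, -1.9360)
q' = (0.6897, 0.0085, 0.7236, -0.0254)
v' = (1.2500, 1.2100, 0.8420)
ω' = (0.8096, 0.7080, -0.3358)

a = F/m = (-0.6250, 0.1250, 0.5250)
p + v·dt = (1.0040, -2.8040, -1.9360)
v' = v + a·dt = (1.2500, 1.2100, 0.8420)
ω×(Iω) gyroscopic = (-0.0072, 0.0180, 0.0216)
(τ − ω×Iω)/I = (2.6200, 1.3500, -0.4475)
new body rate ω' = (0.8096, 0.7080, -0.3358)
q⊗(0,ω) = (-0.4242642, 0.2121321, 0.4242642, -0.6363963)
q' = normalize(q + ½dt·q⊗(0,ω)) = (0.6897, 0.0085, 0.7236, -0.0254)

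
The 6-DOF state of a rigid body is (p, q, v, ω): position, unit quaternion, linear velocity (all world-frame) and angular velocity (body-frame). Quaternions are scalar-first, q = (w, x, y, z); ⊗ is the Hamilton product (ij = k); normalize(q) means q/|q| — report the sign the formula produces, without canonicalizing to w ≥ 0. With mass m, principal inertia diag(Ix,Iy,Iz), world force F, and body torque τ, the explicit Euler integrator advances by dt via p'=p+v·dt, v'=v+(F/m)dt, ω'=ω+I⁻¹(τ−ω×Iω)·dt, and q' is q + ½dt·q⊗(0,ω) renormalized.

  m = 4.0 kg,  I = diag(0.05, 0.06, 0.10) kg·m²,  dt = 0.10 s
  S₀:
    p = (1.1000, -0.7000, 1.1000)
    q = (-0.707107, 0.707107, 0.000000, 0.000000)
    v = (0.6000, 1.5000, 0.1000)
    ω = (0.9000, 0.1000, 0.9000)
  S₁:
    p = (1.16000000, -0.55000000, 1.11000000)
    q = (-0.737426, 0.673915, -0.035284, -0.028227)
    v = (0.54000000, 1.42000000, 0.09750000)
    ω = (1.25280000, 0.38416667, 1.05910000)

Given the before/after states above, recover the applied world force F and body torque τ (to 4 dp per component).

F = (-2.4000, -3.2000, -0.1000)
τ = (0.1800, 0.1300, 0.1600)

Δv = v₁−v₀ = (-0.06000000, -0.08000000, -0.00250000)
m·(v₁−v₀)/dt = (-2.4000, -3.2000, -0.1000)
rate change Δω = (0.35280000, 0.28416667, 0.15910000)
precession coupling = (0.0036, -0.0405, 0.0009)
I·α + gyro = (0.1800, 0.1300, 0.1600)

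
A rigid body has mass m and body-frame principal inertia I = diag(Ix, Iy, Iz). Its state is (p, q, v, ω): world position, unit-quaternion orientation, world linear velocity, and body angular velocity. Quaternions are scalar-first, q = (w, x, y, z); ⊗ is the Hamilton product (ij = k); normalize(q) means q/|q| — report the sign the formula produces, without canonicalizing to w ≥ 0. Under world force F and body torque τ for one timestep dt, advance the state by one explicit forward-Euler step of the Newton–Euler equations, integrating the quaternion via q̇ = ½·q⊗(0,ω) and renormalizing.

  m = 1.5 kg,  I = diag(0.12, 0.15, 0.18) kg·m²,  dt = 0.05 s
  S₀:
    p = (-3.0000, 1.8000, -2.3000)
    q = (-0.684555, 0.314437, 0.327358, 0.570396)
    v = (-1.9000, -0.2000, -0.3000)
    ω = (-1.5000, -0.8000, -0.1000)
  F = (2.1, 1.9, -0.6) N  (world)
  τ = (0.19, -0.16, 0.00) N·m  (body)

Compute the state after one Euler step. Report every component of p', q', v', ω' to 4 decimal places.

α = I⁻¹(τ − ω×Iω) = (1.5633, -1.0067, -0.2000)
new body rate ω' = (-1.4218, -0.8503, -0.1100)
2q̇ = q⊗(0,ω) = (0.7905815, 1.4504135, -0.2765063, 0.3079429)
q' = normalize(q + ½dt·q⊗(0,ω)) = (-0.6642, 0.3504, 0.3202, 0.5776)
linear accel F/m = (1.4000, 1.2667, -0.4000)
p' = p + v·dt = (-3.0950, 1.7900, -2.3150)
v + (F/m)dt = (-1.8300, -0.1367, -0.3200)

p' = (-3.0950, 1.7900, -2.3150)
q' = (-0.6642, 0.3504, 0.3202, 0.5776)
v' = (-1.8300, -0.1367, -0.3200)
ω' = (-1.4218, -0.8503, -0.1100)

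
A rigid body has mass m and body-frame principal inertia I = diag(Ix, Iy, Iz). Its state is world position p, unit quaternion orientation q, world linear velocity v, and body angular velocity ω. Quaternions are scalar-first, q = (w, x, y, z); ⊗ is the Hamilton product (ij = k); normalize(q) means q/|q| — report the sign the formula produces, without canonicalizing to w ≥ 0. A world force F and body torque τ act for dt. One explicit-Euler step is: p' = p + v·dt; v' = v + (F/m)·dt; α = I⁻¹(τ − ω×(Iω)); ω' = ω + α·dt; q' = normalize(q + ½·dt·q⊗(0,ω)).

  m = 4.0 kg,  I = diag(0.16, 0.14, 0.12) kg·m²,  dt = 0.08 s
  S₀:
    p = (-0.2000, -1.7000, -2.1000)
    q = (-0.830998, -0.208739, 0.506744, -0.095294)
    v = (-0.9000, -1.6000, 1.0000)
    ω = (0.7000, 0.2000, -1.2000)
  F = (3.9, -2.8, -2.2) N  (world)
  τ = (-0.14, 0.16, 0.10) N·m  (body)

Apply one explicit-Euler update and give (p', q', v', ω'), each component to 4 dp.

p' = (-0.2720, -1.8280, -2.0200)
q' = (-0.8325, -0.2552, 0.4866, -0.0712)
v' = (-0.8220, -1.6560, 0.9560)
ω' = (0.6276, 0.3106, -1.1315)

α = I⁻¹(τ − ω×Iω) = (-0.9050, 1.3829, 0.8567)
ω + α·dt = (0.6276, 0.3106, -1.1315)
2q̇ = q⊗(0,ω) = (-0.0695843, -1.1707326, -0.4833922, 0.6007290)
q + ½dt·q⊗(0,ω), renormalized = (-0.8325, -0.2552, 0.4866, -0.0712)
p' = p + v·dt = (-0.2720, -1.8280, -2.0200)
new velocity v' = (-0.8220, -1.6560, 0.9560)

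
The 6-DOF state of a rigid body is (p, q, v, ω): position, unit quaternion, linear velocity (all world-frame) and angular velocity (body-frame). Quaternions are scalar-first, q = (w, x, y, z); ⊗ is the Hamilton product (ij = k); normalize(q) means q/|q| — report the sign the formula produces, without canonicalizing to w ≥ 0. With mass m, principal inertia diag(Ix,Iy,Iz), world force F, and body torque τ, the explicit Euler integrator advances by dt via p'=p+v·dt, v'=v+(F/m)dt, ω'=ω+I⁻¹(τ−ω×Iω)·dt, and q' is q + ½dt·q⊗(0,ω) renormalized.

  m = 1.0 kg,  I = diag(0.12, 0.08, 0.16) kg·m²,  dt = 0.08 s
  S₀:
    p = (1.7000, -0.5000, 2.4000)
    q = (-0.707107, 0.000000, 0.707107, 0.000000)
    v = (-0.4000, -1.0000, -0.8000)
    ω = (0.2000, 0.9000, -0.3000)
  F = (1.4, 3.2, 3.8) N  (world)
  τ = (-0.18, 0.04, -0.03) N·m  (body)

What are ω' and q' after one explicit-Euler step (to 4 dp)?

(τ − ω×Iω)/I = (-1.3200, 0.4700, -0.1425)
ω + α·dt = (0.0944, 0.9376, -0.3114)
2q̇ = q⊗(0,ω) = (-0.6363963, -0.3535535, -0.6363963, 0.0707107)
q + ½dt·q⊗(0,ω), renormalized = (-0.7320, -0.0141, 0.6811, 0.0028)

ω' = (0.0944, 0.9376, -0.3114)
q' = (-0.7320, -0.0141, 0.6811, 0.0028)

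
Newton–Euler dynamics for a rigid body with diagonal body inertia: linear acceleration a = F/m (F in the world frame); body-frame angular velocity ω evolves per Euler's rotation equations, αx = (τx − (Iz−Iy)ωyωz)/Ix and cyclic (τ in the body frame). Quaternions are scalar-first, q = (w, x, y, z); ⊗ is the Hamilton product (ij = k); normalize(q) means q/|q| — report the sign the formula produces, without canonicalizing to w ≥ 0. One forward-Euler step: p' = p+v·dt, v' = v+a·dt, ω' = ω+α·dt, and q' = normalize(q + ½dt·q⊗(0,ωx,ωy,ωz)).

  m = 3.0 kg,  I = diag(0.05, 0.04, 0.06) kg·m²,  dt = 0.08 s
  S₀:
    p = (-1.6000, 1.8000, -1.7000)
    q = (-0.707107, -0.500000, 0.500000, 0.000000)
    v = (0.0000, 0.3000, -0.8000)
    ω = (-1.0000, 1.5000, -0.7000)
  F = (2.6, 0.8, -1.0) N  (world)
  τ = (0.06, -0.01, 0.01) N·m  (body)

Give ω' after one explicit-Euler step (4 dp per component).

(τ − ω×Iω)/I = (1.6200, -0.0750, -0.0833)
new body rate ω' = (-0.8704, 1.4940, -0.7067)

ω' = (-0.8704, 1.4940, -0.7067)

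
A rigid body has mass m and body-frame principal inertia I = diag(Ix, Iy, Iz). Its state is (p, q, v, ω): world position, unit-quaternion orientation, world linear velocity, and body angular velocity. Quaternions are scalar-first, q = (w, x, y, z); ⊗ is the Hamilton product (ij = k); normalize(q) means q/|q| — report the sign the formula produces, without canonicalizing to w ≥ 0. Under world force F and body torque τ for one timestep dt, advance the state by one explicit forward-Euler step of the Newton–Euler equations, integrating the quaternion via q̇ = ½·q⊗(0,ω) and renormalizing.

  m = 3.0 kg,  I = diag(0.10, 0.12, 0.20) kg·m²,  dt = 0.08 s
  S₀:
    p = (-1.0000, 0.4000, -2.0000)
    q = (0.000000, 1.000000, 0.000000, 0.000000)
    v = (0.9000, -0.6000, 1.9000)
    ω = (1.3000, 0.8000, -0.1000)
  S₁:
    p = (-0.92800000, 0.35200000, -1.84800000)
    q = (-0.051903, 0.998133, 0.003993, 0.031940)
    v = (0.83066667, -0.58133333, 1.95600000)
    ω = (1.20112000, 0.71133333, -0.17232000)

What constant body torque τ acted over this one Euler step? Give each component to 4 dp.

τ = (-0.1300, -0.1200, -0.1600)

rate change Δω = (-0.09888000, -0.08866667, -0.07232000)
I·α + gyro = (-0.1300, -0.1200, -0.1600)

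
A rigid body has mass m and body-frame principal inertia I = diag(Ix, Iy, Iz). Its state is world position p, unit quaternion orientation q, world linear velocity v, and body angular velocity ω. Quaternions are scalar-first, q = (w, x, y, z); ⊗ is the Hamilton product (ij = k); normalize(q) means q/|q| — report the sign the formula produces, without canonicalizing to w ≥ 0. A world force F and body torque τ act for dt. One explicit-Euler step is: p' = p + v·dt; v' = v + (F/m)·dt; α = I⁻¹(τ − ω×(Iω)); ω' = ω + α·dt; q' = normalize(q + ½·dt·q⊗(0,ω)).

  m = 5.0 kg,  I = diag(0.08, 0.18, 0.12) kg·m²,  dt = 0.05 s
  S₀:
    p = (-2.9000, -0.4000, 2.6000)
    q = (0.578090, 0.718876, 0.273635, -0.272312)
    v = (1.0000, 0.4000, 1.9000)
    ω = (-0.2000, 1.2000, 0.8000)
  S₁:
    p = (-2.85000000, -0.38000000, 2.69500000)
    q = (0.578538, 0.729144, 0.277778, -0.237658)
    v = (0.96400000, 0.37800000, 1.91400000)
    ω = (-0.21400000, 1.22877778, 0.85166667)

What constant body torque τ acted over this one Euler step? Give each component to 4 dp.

τ = (-0.0800, 0.1100, 0.1000)

rate change Δω = (-0.01400000, 0.02877778, 0.05166667)
ω₀×(Iω₀) = (-0.0576, 0.0064, -0.0240)
applied torque τ = (-0.0800, 0.1100, 0.1000)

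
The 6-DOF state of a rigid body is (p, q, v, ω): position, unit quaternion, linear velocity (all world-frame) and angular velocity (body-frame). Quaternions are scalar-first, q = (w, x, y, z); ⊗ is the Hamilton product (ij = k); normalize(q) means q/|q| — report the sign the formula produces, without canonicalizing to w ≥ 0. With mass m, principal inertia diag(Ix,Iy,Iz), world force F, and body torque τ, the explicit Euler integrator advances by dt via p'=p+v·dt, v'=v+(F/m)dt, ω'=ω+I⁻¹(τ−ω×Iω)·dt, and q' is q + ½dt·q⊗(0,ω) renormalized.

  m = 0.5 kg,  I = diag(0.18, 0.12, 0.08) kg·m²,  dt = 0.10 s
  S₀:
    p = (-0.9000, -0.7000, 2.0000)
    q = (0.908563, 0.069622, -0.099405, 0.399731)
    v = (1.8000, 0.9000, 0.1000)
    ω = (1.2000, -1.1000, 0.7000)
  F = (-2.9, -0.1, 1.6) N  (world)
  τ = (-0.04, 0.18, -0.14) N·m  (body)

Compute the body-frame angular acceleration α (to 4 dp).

α = (-0.3933, 0.8000, -2.7400)

precession coupling ω×(Iω) = (0.0308, 0.0840, 0.0792)
α = I⁻¹(τ − ω×Iω) = (-0.3933, 0.8000, -2.7400)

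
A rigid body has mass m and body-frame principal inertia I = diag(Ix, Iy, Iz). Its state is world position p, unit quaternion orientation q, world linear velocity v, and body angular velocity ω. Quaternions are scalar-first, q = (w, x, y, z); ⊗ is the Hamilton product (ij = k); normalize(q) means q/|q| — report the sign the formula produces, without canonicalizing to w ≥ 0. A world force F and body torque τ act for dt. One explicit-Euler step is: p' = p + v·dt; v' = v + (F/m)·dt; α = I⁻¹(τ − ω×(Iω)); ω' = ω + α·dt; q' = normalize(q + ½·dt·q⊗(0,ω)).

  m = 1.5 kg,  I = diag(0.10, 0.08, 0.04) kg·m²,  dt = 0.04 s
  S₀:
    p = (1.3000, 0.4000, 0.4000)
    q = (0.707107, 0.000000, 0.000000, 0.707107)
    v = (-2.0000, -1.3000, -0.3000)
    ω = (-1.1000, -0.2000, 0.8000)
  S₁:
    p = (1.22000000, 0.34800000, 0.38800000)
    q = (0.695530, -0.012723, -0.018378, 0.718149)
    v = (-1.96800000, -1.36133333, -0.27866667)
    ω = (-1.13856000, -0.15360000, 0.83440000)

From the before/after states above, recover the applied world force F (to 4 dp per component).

Δv = v₁−v₀ = (0.03200000, -0.06133333, 0.02133333)
F = m·Δv/dt = (1.2000, -2.3000, 0.8000)

F = (1.2000, -2.3000, 0.8000)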